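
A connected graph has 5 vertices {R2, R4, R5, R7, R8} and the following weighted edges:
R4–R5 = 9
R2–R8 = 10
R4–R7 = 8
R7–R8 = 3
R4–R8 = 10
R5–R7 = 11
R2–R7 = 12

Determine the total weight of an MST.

30

Kruskal: consider edges lightest-first.
R7–R8 (3): add — endpoints in different components.
R4–R7 (8): add — endpoints in different components.
R4–R5 (9): add — endpoints in different components.
R2–R8 (10): add — endpoints in different components.
MST edges: R7–R8, R4–R7, R4–R5, R2–R8; total weight 3+8+9+10 = 30.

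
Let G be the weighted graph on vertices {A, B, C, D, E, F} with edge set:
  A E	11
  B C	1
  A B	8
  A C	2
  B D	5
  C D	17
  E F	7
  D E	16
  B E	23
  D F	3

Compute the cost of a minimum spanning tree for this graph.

Kruskal's algorithm — process edges by increasing weight (ties by edge label):
B C (1): add — endpoints in different components.
A C (2): add — endpoints in different components.
D F (3): add — endpoints in different components.
B D (5): add — endpoints in different components.
E F (7): add — endpoints in different components.
MST edges: B C, A C, D F, B D, E F; total weight 1+2+3+5+7 = 18.

18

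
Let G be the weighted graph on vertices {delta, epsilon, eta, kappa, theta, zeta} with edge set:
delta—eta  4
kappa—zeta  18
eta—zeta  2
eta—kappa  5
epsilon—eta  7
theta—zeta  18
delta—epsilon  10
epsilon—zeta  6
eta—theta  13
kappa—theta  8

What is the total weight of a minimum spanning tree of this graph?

Sort edges by weight, then run Kruskal:
eta—zeta (2): add — endpoints in different components.
delta—eta (4): add — endpoints in different components.
eta—kappa (5): add — endpoints in different components.
epsilon—zeta (6): add — endpoints in different components.
epsilon—eta (7): skip — eta and epsilon already connected.
kappa—theta (8): add — endpoints in different components.
MST edges: eta—zeta, delta—eta, eta—kappa, epsilon—zeta, kappa—theta; total weight 2+4+5+6+8 = 25.

25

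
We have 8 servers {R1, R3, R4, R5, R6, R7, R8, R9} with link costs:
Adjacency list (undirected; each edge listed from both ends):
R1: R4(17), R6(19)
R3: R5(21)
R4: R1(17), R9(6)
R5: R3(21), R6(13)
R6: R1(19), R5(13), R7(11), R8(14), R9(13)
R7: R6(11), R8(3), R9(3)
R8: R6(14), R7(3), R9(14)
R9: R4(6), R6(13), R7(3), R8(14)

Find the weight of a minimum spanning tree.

74

Sort edges by weight, then run Kruskal:
R7—R8 (3): add — endpoints in different components.
R7—R9 (3): add — endpoints in different components.
R4—R9 (6): add — endpoints in different components.
R6—R7 (11): add — endpoints in different components.
R5—R6 (13): add — endpoints in different components.
R6—R9 (13): skip — R6 and R9 already connected.
R6—R8 (14): skip — R8 and R6 already connected.
R8—R9 (14): skip — R8 and R9 already connected.
R1—R4 (17): add — endpoints in different components.
R1—R6 (19): skip — R6 and R1 already connected.
R3—R5 (21): add — endpoints in different components.
MST edges: R7—R8, R7—R9, R4—R9, R6—R7, R5—R6, R1—R4, R3—R5; total weight 3+3+6+11+13+17+21 = 74.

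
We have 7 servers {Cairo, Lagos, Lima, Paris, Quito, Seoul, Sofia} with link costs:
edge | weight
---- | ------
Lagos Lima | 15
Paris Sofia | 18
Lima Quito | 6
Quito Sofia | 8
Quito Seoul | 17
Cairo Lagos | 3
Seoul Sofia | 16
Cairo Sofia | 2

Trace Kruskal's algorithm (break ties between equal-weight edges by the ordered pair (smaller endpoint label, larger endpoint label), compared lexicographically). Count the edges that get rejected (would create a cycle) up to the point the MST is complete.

2

Sort edges by weight, then run Kruskal:
Cairo Sofia (2): add — endpoints in different components.
Cairo Lagos (3): add — endpoints in different components.
Lima Quito (6): add — endpoints in different components.
Quito Sofia (8): add — endpoints in different components.
Lagos Lima (15): skip — Lagos and Lima already connected.
Seoul Sofia (16): add — endpoints in different components.
Quito Seoul (17): skip — Seoul and Quito already connected.
Paris Sofia (18): add — endpoints in different components.
Edges rejected before the tree was complete: 2.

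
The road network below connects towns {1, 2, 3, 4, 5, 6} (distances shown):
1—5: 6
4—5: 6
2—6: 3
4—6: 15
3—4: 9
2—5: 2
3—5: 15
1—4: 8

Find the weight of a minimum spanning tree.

26

Kruskal: consider edges lightest-first.
2—5 (2): add — endpoints in different components.
2—6 (3): add — endpoints in different components.
1—5 (6): add — endpoints in different components.
4—5 (6): add — endpoints in different components.
1—4 (8): skip — 1 and 4 already connected.
3—4 (9): add — endpoints in different components.
MST edges: 2—5, 2—6, 1—5, 4—5, 3—4; total weight 2+3+6+6+9 = 26.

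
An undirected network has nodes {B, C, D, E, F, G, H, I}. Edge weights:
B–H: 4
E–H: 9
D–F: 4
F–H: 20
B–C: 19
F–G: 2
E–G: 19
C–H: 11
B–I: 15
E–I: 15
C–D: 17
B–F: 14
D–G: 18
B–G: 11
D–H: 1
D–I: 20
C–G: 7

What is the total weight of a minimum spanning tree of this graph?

Kruskal: consider edges lightest-first.
D–H (1): add — endpoints in different components.
F–G (2): add — endpoints in different components.
B–H (4): add — endpoints in different components.
D–F (4): add — endpoints in different components.
C–G (7): add — endpoints in different components.
E–H (9): add — endpoints in different components.
B–G (11): skip — B and G already connected.
C–H (11): skip — C and H already connected.
B–F (14): skip — B and F already connected.
B–I (15): add — endpoints in different components.
MST edges: D–H, F–G, B–H, D–F, C–G, E–H, B–I; total weight 1+2+4+4+7+9+15 = 42.

42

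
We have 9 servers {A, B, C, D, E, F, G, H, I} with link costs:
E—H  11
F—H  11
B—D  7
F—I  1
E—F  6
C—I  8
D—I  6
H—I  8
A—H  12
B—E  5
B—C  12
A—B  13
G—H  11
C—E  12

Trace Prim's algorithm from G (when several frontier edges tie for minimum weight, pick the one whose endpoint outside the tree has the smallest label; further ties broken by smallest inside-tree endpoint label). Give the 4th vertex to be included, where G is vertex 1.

F

Prim's algorithm from G:
Step 1: frontier [G—H 11] → take G—H (11); add H.
Step 2: frontier [H—I 8, E—H 11, F—H 11, A—H 12] → take H—I (8); add I.
Step 3: frontier [E—H 11, F—H 11, A—H 12, F—I 1, D—I 6, C—I 8] → take F—I (1); add F.
Step 4: frontier [E—F 6, E—H 11, A—H 12, D—I 6, C—I 8] → take D—I (6); add D.
Step 5: frontier [B—D 7, E—F 6, E—H 11, A—H 12, C—I 8] → take E—F (6); add E.
Step 6: frontier [B—D 7, B—E 5, C—E 12, A—H 12, C—I 8] → take B—E (5); add B.
Step 7: frontier [B—C 12, A—B 13, C—E 12, A—H 12, C—I 8] → take C—I (8); add C.
Step 8: frontier [A—B 13, A—H 12] → take A—H (12); add A.
Vertex order: G, H, I, F, D, E, B, C, A. The 4th vertex is F.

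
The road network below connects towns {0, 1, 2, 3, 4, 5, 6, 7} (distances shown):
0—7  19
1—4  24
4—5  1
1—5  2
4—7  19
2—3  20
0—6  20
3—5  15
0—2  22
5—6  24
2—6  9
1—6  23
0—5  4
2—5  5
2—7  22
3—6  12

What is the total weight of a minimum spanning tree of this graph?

Grow the tree from 5 using Prim:
Step 1: cheapest edge leaving the tree is 4—5 (1); add 4.
Step 2: cheapest edge leaving the tree is 1—5 (2); add 1.
Step 3: cheapest edge leaving the tree is 0—5 (4); add 0.
Step 4: cheapest edge leaving the tree is 2—5 (5); add 2.
Step 5: cheapest edge leaving the tree is 2—6 (9); add 6.
Step 6: cheapest edge leaving the tree is 3—6 (12); add 3.
Step 7: cheapest edge leaving the tree is 0—7 (19); add 7.
MST edges: 4—5, 1—5, 0—5, 2—5, 2—6, 3—6, 0—7; total weight 1+2+4+5+9+12+19 = 52.

52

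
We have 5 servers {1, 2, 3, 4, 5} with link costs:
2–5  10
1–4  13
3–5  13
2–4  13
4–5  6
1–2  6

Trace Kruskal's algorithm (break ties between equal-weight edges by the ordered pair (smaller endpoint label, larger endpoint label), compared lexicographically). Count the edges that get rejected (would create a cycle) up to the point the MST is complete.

2

Sort edges by weight, then run Kruskal:
1–2 (6): add. Components now {1,2} {3} {4} {5}
4–5 (6): add. Components now {1,2} {3} {4,5}
2–5 (10): add. Components now {1,2,4,5} {3}
1–4 (13): skip — 1 and 4 already connected.
2–4 (13): skip — 2 and 4 already connected.
3–5 (13): add. Components now {1,2,3,4,5}
Edges rejected before the tree was complete: 2.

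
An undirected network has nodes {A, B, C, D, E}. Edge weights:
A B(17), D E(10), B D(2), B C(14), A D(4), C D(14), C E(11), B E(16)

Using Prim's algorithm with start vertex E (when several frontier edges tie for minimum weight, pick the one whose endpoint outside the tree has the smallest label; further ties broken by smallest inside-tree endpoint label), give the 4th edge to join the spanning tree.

C-E

Grow the tree from E using Prim:
Step 1: frontier [D E 10, C E 11, B E 16] → take D E (10); add D.
Step 2: frontier [B D 2, A D 4, C D 14, C E 11, B E 16] → take B D (2); add B.
Step 3: frontier [B C 14, A B 17, A D 4, C D 14, C E 11] → take A D (4); add A.
Step 4: frontier [B C 14, C D 14, C E 11] → take C E (11); add C.
The 4th edge added is C E.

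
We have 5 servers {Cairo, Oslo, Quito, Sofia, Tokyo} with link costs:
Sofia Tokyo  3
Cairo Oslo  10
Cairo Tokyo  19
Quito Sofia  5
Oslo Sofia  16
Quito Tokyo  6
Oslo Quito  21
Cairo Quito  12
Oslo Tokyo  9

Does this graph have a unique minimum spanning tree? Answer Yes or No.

Sort edges by weight, then run Kruskal:
Sofia Tokyo (3): add. Components now {Sofia,Tokyo} {Oslo} {Cairo} {Quito}
Quito Sofia (5): add. Components now {Quito,Sofia,Tokyo} {Oslo} {Cairo}
Quito Tokyo (6): skip — Tokyo and Quito already connected.
Oslo Tokyo (9): add. Components now {Oslo,Quito,Sofia,Tokyo} {Cairo}
Cairo Oslo (10): add. Components now {Cairo,Oslo,Quito,Sofia,Tokyo}
Every non-tree edge has weight strictly greater than the heaviest edge on the tree path between its endpoints, so the MST is unique.

Yes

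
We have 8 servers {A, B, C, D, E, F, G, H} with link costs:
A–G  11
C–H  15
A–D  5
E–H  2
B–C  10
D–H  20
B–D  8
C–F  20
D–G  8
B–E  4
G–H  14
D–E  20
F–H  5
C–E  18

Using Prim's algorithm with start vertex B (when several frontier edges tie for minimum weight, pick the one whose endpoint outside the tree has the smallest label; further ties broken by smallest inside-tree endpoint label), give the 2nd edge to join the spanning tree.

E-H

Grow the tree from B using Prim:
Step 1: frontier [B–E 4, B–D 8, B–C 10] → take B–E (4); add E.
Step 2: frontier [B–D 8, B–C 10, E–H 2, C–E 18, D–E 20] → take E–H (2); add H.
Step 3: frontier [B–D 8, B–C 10, C–E 18, D–E 20, F–H 5, G–H 14, C–H 15, D–H 20] → take F–H (5); add F.
Step 4: frontier [B–D 8, B–C 10, C–E 18, D–E 20, C–F 20, G–H 14, C–H 15, D–H 20] → take B–D (8); add D.
Step 5: frontier [B–C 10, A–D 5, D–G 8, C–E 18, C–F 20, G–H 14, C–H 15] → take A–D (5); add A.
Step 6: frontier [A–G 11, B–C 10, D–G 8, C–E 18, C–F 20, G–H 14, C–H 15] → take D–G (8); add G.
Step 7: frontier [B–C 10, C–E 18, C–F 20, C–H 15] → take B–C (10); add C.
The 2nd edge added is E–H.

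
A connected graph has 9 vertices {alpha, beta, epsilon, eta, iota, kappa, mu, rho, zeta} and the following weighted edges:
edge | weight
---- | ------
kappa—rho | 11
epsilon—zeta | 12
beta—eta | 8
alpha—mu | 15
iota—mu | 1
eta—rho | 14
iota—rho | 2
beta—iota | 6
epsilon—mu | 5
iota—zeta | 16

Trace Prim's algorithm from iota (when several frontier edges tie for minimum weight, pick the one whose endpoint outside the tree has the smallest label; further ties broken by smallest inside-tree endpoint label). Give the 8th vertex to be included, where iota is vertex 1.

zeta

Prim, starting at iota.
Step 1: cheapest edge leaving the tree is iota—mu (1); add mu.
Step 2: cheapest edge leaving the tree is iota—rho (2); add rho.
Step 3: cheapest edge leaving the tree is epsilon—mu (5); add epsilon.
Step 4: cheapest edge leaving the tree is beta—iota (6); add beta.
Step 5: cheapest edge leaving the tree is beta—eta (8); add eta.
Step 6: cheapest edge leaving the tree is kappa—rho (11); add kappa.
Step 7: cheapest edge leaving the tree is epsilon—zeta (12); add zeta.
Step 8: cheapest edge leaving the tree is alpha—mu (15); add alpha.
Vertex order: iota, mu, rho, epsilon, beta, eta, kappa, zeta, alpha. The 8th vertex is zeta.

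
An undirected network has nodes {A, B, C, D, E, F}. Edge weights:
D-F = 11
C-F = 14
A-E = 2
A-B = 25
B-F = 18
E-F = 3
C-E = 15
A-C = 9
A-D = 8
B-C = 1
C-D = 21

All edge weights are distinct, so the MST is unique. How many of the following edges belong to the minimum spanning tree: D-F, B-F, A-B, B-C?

1

Kruskal: consider edges lightest-first.
B-C (1): add — endpoints in different components.
A-E (2): add — endpoints in different components.
E-F (3): add — endpoints in different components.
A-D (8): add — endpoints in different components.
A-C (9): add — endpoints in different components.
MST edge set: {B-C, A-E, E-F, A-D, A-C}.
Of the listed edges, {B-C} are in the MST → 1.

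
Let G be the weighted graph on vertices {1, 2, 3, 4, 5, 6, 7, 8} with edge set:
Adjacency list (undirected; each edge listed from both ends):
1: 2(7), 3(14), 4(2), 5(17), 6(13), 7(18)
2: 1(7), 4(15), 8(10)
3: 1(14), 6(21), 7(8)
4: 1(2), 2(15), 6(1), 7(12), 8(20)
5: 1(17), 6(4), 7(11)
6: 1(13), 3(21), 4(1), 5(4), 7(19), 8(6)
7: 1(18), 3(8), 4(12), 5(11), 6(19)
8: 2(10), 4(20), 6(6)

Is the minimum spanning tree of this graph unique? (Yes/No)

Yes

Sort edges by weight, then run Kruskal:
4—6 (1): add — endpoints in different components.
1—4 (2): add — endpoints in different components.
5—6 (4): add — endpoints in different components.
6—8 (6): add — endpoints in different components.
1—2 (7): add — endpoints in different components.
3—7 (8): add — endpoints in different components.
2—8 (10): skip — 2 and 8 already connected.
5—7 (11): add — endpoints in different components.
Every non-tree edge has weight strictly greater than the heaviest edge on the tree path between its endpoints, so the MST is unique.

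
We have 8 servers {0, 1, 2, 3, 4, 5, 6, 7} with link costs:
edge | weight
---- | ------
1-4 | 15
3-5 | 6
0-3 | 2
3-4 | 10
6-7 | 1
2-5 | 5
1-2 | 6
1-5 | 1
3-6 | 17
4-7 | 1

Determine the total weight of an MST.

Kruskal's algorithm — process edges by increasing weight (ties by edge label):
1-5 (1): add — endpoints in different components.
4-7 (1): add — endpoints in different components.
6-7 (1): add — endpoints in different components.
0-3 (2): add — endpoints in different components.
2-5 (5): add — endpoints in different components.
1-2 (6): skip — 1 and 2 already connected.
3-5 (6): add — endpoints in different components.
3-4 (10): add — endpoints in different components.
MST edges: 1-5, 4-7, 6-7, 0-3, 2-5, 3-5, 3-4; total weight 1+1+1+2+5+6+10 = 26.

26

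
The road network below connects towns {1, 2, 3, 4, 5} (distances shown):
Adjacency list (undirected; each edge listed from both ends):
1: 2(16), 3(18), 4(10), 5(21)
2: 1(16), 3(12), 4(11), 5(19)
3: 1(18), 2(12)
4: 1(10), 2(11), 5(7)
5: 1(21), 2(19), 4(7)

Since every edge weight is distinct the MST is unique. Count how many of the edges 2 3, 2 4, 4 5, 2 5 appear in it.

Kruskal's algorithm — process edges by increasing weight (ties by edge label):
4 5 (7): add. Components now {1} {2} {3} {4,5}
1 4 (10): add. Components now {1,4,5} {2} {3}
2 4 (11): add. Components now {1,2,4,5} {3}
2 3 (12): add. Components now {1,2,3,4,5}
MST edge set: {4 5, 1 4, 2 4, 2 3}.
Of the listed edges, {2 3, 2 4, 4 5} are in the MST → 3.

3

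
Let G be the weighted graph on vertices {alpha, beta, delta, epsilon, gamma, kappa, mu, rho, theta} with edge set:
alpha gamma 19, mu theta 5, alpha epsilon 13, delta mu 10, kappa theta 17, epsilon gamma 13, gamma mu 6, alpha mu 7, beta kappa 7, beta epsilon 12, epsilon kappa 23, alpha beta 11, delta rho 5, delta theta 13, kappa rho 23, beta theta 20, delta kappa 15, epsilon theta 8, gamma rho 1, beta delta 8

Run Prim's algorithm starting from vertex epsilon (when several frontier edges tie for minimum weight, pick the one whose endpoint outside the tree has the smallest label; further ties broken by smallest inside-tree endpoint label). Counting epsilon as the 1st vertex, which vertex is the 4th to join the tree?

Prim, starting at epsilon.
Step 1: cheapest edge leaving the tree is epsilon theta (8); add theta.
Step 2: cheapest edge leaving the tree is mu theta (5); add mu.
Step 3: cheapest edge leaving the tree is gamma mu (6); add gamma.
Step 4: cheapest edge leaving the tree is gamma rho (1); add rho.
Step 5: cheapest edge leaving the tree is delta rho (5); add delta.
Step 6: cheapest edge leaving the tree is alpha mu (7); add alpha.
Step 7: cheapest edge leaving the tree is beta delta (8); add beta.
Step 8: cheapest edge leaving the tree is beta kappa (7); add kappa.
Vertex order: epsilon, theta, mu, gamma, rho, delta, alpha, beta, kappa. The 4th vertex is gamma.

gamma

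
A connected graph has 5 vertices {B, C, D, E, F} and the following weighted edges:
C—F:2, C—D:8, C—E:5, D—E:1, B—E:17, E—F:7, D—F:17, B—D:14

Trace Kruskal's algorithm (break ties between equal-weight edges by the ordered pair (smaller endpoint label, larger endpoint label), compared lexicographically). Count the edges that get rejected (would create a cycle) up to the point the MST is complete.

2

Kruskal's algorithm — process edges by increasing weight (ties by edge label):
D—E (1): add — endpoints in different components.
C—F (2): add — endpoints in different components.
C—E (5): add — endpoints in different components.
E—F (7): skip — E and F already connected.
C—D (8): skip — C and D already connected.
B—D (14): add — endpoints in different components.
Edges rejected before the tree was complete: 2.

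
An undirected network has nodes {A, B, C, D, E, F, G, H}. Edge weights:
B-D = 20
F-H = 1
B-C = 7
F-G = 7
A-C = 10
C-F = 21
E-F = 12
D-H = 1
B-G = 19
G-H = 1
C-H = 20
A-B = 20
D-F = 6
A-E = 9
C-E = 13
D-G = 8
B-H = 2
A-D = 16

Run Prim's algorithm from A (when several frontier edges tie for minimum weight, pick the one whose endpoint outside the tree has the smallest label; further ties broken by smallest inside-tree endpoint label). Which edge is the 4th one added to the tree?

B-H

Grow the tree from A using Prim:
Step 1: cheapest edge leaving the tree is A-E (9); add E.
Step 2: cheapest edge leaving the tree is A-C (10); add C.
Step 3: cheapest edge leaving the tree is B-C (7); add B.
Step 4: cheapest edge leaving the tree is B-H (2); add H.
Step 5: cheapest edge leaving the tree is D-H (1); add D.
Step 6: cheapest edge leaving the tree is F-H (1); add F.
Step 7: cheapest edge leaving the tree is G-H (1); add G.
The 4th edge added is B-H.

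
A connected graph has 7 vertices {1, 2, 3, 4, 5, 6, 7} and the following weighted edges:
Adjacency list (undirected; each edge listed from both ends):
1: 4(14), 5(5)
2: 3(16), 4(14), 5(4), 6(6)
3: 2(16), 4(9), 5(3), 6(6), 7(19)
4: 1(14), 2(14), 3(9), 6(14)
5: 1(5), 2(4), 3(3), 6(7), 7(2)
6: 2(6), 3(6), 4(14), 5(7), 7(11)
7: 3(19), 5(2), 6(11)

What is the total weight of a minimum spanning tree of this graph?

Sort edges by weight, then run Kruskal:
5-7 (2): add. Components now {1} {2} {3} {4} {5,7} {6}
3-5 (3): add. Components now {1} {2} {3,5,7} {4} {6}
2-5 (4): add. Components now {1} {2,3,5,7} {4} {6}
1-5 (5): add. Components now {1,2,3,5,7} {4} {6}
2-6 (6): add. Components now {1,2,3,5,6,7} {4}
3-6 (6): skip — 3 and 6 already connected.
5-6 (7): skip — 5 and 6 already connected.
3-4 (9): add. Components now {1,2,3,4,5,6,7}
MST edges: 5-7, 3-5, 2-5, 1-5, 2-6, 3-4; total weight 2+3+4+5+6+9 = 29.

29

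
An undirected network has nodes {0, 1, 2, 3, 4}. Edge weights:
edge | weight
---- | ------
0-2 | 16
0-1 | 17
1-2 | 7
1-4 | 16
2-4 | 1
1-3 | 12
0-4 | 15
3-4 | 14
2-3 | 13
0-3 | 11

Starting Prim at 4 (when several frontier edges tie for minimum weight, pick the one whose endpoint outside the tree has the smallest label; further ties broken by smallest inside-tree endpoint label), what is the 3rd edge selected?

Prim, starting at 4.
Step 1: frontier [2-4 1, 3-4 14, 0-4 15, 1-4 16] → take 2-4 (1); add 2.
Step 2: frontier [1-2 7, 2-3 13, 0-2 16, 3-4 14, 0-4 15, 1-4 16] → take 1-2 (7); add 1.
Step 3: frontier [1-3 12, 0-1 17, 2-3 13, 0-2 16, 3-4 14, 0-4 15] → take 1-3 (12); add 3.
Step 4: frontier [0-1 17, 0-2 16, 0-3 11, 0-4 15] → take 0-3 (11); add 0.
The 3rd edge added is 1-3.

1-3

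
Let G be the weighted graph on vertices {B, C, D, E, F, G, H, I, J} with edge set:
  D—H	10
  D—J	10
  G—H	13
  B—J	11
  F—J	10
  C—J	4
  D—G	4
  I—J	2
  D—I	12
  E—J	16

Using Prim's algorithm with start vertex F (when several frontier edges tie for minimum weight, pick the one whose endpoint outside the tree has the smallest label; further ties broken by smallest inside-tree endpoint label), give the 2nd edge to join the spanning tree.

Prim's algorithm from F:
Step 1: cheapest edge leaving the tree is F—J (10); add J.
Step 2: cheapest edge leaving the tree is I—J (2); add I.
Step 3: cheapest edge leaving the tree is C—J (4); add C.
Step 4: cheapest edge leaving the tree is D—J (10); add D.
Step 5: cheapest edge leaving the tree is D—G (4); add G.
Step 6: cheapest edge leaving the tree is D—H (10); add H.
Step 7: cheapest edge leaving the tree is B—J (11); add B.
Step 8: cheapest edge leaving the tree is E—J (16); add E.
The 2nd edge added is I—J.

I-J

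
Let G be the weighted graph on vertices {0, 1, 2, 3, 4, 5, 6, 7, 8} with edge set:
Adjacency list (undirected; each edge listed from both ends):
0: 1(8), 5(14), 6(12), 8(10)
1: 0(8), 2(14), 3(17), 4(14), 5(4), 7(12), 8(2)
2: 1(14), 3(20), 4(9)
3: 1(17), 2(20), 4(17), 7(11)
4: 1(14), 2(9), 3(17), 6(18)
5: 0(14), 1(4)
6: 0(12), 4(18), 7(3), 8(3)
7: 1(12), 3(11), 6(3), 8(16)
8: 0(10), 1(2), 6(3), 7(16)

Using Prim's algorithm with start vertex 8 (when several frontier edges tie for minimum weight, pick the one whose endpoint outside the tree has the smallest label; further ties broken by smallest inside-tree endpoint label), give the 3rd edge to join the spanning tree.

6-7

Prim's algorithm from 8:
Step 1: cheapest edge leaving the tree is 1—8 (2); add 1.
Step 2: cheapest edge leaving the tree is 6—8 (3); add 6.
Step 3: cheapest edge leaving the tree is 6—7 (3); add 7.
Step 4: cheapest edge leaving the tree is 1—5 (4); add 5.
Step 5: cheapest edge leaving the tree is 0—1 (8); add 0.
Step 6: cheapest edge leaving the tree is 3—7 (11); add 3.
Step 7: cheapest edge leaving the tree is 1—2 (14); add 2.
Step 8: cheapest edge leaving the tree is 2—4 (9); add 4.
The 3rd edge added is 6—7.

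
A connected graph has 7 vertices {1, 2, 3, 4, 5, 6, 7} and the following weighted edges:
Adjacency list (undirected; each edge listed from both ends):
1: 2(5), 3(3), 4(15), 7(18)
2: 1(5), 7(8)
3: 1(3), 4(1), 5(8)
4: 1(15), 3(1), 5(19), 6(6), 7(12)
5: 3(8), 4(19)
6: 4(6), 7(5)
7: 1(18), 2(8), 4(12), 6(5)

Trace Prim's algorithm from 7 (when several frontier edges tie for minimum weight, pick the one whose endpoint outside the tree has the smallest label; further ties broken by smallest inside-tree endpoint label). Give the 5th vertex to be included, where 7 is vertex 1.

Prim, starting at 7.
Step 1: frontier [6 7 5, 2 7 8, 4 7 12, 1 7 18] → take 6 7 (5); add 6.
Step 2: frontier [4 6 6, 2 7 8, 4 7 12, 1 7 18] → take 4 6 (6); add 4.
Step 3: frontier [3 4 1, 1 4 15, 4 5 19, 2 7 8, 1 7 18] → take 3 4 (1); add 3.
Step 4: frontier [1 3 3, 3 5 8, 1 4 15, 4 5 19, 2 7 8, 1 7 18] → take 1 3 (3); add 1.
Step 5: frontier [1 2 5, 3 5 8, 4 5 19, 2 7 8] → take 1 2 (5); add 2.
Step 6: frontier [3 5 8, 4 5 19] → take 3 5 (8); add 5.
Vertex order: 7, 6, 4, 3, 1, 2, 5. The 5th vertex is 1.

1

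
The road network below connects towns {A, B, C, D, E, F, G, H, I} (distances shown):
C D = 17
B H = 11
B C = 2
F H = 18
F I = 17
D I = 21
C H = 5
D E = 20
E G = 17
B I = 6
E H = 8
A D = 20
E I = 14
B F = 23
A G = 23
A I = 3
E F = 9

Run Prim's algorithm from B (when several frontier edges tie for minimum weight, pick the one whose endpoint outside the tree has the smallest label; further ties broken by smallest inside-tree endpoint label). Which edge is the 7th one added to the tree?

C-D

Grow the tree from B using Prim:
Step 1: cheapest edge leaving the tree is B C (2); add C.
Step 2: cheapest edge leaving the tree is C H (5); add H.
Step 3: cheapest edge leaving the tree is B I (6); add I.
Step 4: cheapest edge leaving the tree is A I (3); add A.
Step 5: cheapest edge leaving the tree is E H (8); add E.
Step 6: cheapest edge leaving the tree is E F (9); add F.
Step 7: cheapest edge leaving the tree is C D (17); add D.
Step 8: cheapest edge leaving the tree is E G (17); add G.
The 7th edge added is C D.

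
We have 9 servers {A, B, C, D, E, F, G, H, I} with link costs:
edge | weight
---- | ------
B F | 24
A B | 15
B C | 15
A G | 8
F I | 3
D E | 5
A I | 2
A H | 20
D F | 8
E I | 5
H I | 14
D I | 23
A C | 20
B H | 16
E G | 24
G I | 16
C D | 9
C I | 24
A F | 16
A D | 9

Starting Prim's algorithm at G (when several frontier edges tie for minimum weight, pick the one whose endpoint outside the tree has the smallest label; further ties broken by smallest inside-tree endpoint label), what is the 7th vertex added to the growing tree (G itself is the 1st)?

C

Grow the tree from G using Prim:
Step 1: cheapest edge leaving the tree is A G (8); add A.
Step 2: cheapest edge leaving the tree is A I (2); add I.
Step 3: cheapest edge leaving the tree is F I (3); add F.
Step 4: cheapest edge leaving the tree is E I (5); add E.
Step 5: cheapest edge leaving the tree is D E (5); add D.
Step 6: cheapest edge leaving the tree is C D (9); add C.
Step 7: cheapest edge leaving the tree is H I (14); add H.
Step 8: cheapest edge leaving the tree is A B (15); add B.
Vertex order: G, A, I, F, E, D, C, H, B. The 7th vertex is C.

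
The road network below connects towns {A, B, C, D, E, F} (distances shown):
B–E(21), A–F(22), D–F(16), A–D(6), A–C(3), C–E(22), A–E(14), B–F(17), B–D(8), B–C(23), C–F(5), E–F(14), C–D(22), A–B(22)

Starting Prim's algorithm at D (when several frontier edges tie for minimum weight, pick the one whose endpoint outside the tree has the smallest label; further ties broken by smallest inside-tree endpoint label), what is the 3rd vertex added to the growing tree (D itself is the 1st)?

C

Prim, starting at D.
Step 1: frontier [A–D 6, B–D 8, D–F 16, C–D 22] → take A–D (6); add A.
Step 2: frontier [A–C 3, A–E 14, A–B 22, A–F 22, B–D 8, D–F 16, C–D 22] → take A–C (3); add C.
Step 3: frontier [A–E 14, A–B 22, A–F 22, C–F 5, C–E 22, B–C 23, B–D 8, D–F 16] → take C–F (5); add F.
Step 4: frontier [A–E 14, A–B 22, C–E 22, B–C 23, B–D 8, E–F 14, B–F 17] → take B–D (8); add B.
Step 5: frontier [A–E 14, B–E 21, C–E 22, E–F 14] → take A–E (14); add E.
Vertex order: D, A, C, F, B, E. The 3rd vertex is C.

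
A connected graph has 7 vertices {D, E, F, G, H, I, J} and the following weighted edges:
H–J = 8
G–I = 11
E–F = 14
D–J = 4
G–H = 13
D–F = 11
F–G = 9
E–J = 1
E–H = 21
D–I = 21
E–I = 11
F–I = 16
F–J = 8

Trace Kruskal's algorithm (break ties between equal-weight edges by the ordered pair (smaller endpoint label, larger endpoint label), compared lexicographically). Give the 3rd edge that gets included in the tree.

Sort edges by weight, then run Kruskal:
E–J (1): add. Components now {D} {E,J} {F} {G} {H} {I}
D–J (4): add. Components now {D,E,J} {F} {G} {H} {I}
F–J (8): add. Components now {D,E,F,J} {G} {H} {I}
H–J (8): add. Components now {D,E,F,H,J} {G} {I}
F–G (9): add. Components now {D,E,F,G,H,J} {I}
D–F (11): skip — D and F already connected.
E–I (11): add. Components now {D,E,F,G,H,I,J}
The 3rd edge added is F–J.

F-J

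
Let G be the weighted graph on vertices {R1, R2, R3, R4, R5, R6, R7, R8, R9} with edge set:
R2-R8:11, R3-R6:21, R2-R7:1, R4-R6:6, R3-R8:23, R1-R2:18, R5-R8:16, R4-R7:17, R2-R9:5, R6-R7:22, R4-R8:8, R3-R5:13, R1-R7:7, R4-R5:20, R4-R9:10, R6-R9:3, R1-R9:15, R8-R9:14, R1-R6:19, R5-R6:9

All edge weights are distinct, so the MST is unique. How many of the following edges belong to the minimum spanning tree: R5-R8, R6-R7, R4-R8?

Sort edges by weight, then run Kruskal:
R2-R7 (1): add — endpoints in different components.
R6-R9 (3): add — endpoints in different components.
R2-R9 (5): add — endpoints in different components.
R4-R6 (6): add — endpoints in different components.
R1-R7 (7): add — endpoints in different components.
R4-R8 (8): add — endpoints in different components.
R5-R6 (9): add — endpoints in different components.
R4-R9 (10): skip — R4 and R9 already connected.
R2-R8 (11): skip — R2 and R8 already connected.
R3-R5 (13): add — endpoints in different components.
MST edge set: {R2-R7, R6-R9, R2-R9, R4-R6, R1-R7, R4-R8, R5-R6, R3-R5}.
Of the listed edges, {R4-R8} are in the MST → 1.

1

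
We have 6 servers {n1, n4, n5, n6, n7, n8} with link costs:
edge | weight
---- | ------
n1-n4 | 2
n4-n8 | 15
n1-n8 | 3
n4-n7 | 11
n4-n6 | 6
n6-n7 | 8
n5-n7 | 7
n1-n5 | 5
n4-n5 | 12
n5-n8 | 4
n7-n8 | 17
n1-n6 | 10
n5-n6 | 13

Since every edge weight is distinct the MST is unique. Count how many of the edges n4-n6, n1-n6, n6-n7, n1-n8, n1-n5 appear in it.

2

Sort edges by weight, then run Kruskal:
n1-n4 (2): add. Components now {n1,n4} {n8} {n7} {n6} {n5}
n1-n8 (3): add. Components now {n1,n4,n8} {n7} {n6} {n5}
n5-n8 (4): add. Components now {n1,n4,n5,n8} {n7} {n6}
n1-n5 (5): skip — n1 and n5 already connected.
n4-n6 (6): add. Components now {n1,n4,n5,n6,n8} {n7}
n5-n7 (7): add. Components now {n1,n4,n5,n6,n7,n8}
MST edge set: {n1-n4, n1-n8, n5-n8, n4-n6, n5-n7}.
Of the listed edges, {n4-n6, n1-n8} are in the MST → 2.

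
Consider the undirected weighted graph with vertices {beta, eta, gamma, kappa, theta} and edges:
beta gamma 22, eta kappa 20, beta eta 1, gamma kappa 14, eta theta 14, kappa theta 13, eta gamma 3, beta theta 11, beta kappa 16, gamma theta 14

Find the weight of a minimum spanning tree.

28

Sort edges by weight, then run Kruskal:
beta eta (1): add — endpoints in different components.
eta gamma (3): add — endpoints in different components.
beta theta (11): add — endpoints in different components.
kappa theta (13): add — endpoints in different components.
MST edges: beta eta, eta gamma, beta theta, kappa theta; total weight 1+3+11+13 = 28.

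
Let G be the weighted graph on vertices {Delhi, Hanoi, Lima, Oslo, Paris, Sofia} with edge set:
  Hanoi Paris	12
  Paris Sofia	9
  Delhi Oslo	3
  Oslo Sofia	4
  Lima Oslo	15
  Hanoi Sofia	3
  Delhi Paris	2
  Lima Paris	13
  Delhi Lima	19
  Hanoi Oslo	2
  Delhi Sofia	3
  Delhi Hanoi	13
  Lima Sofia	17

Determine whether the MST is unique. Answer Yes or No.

No

Sort edges by weight, then run Kruskal:
Delhi Paris (2): add — endpoints in different components.
Hanoi Oslo (2): add — endpoints in different components.
Delhi Oslo (3): add — endpoints in different components.
Delhi Sofia (3): add — endpoints in different components.
Hanoi Sofia (3): skip — Hanoi and Sofia already connected.
Oslo Sofia (4): skip — Oslo and Sofia already connected.
Paris Sofia (9): skip — Paris and Sofia already connected.
Hanoi Paris (12): skip — Paris and Hanoi already connected.
Delhi Hanoi (13): skip — Delhi and Hanoi already connected.
Lima Paris (13): add — endpoints in different components.
Non-tree edge Hanoi Sofia has weight 3, equal to the heaviest edge on its tree cycle — swapping gives another MST of the same weight. Not unique.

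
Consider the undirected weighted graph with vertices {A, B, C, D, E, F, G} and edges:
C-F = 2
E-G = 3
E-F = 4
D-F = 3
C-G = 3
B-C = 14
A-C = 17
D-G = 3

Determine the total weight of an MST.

42

Kruskal's algorithm — process edges by increasing weight (ties by edge label):
C-F (2): add — endpoints in different components.
C-G (3): add — endpoints in different components.
D-F (3): add — endpoints in different components.
D-G (3): skip — D and G already connected.
E-G (3): add — endpoints in different components.
E-F (4): skip — E and F already connected.
B-C (14): add — endpoints in different components.
A-C (17): add — endpoints in different components.
MST edges: C-F, C-G, D-F, E-G, B-C, A-C; total weight 2+3+3+3+14+17 = 42.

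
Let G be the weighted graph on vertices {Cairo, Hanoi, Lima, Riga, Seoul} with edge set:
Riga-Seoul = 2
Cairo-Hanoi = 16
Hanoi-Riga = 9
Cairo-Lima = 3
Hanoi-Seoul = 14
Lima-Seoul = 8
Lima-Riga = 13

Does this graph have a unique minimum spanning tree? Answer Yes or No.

Yes

Kruskal: consider edges lightest-first.
Riga-Seoul (2): add — endpoints in different components.
Cairo-Lima (3): add — endpoints in different components.
Lima-Seoul (8): add — endpoints in different components.
Hanoi-Riga (9): add — endpoints in different components.
Every non-tree edge has weight strictly greater than the heaviest edge on the tree path between its endpoints, so the MST is unique.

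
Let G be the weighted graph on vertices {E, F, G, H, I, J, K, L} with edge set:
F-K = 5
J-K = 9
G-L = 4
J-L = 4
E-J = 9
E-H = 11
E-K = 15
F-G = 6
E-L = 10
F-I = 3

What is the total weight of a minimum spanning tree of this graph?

42

Prim, starting at G.
Step 1: cheapest edge leaving the tree is G-L (4); add L.
Step 2: cheapest edge leaving the tree is J-L (4); add J.
Step 3: cheapest edge leaving the tree is F-G (6); add F.
Step 4: cheapest edge leaving the tree is F-I (3); add I.
Step 5: cheapest edge leaving the tree is F-K (5); add K.
Step 6: cheapest edge leaving the tree is E-J (9); add E.
Step 7: cheapest edge leaving the tree is E-H (11); add H.
MST edges: G-L, J-L, F-G, F-I, F-K, E-J, E-H; total weight 4+4+6+3+5+9+11 = 42.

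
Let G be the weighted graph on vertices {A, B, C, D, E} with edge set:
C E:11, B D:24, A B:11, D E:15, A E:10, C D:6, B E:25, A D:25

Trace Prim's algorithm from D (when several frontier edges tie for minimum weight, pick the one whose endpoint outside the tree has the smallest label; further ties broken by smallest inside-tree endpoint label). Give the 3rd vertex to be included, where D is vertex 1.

E

Prim's algorithm from D:
Step 1: cheapest edge leaving the tree is C D (6); add C.
Step 2: cheapest edge leaving the tree is C E (11); add E.
Step 3: cheapest edge leaving the tree is A E (10); add A.
Step 4: cheapest edge leaving the tree is A B (11); add B.
Vertex order: D, C, E, A, B. The 3rd vertex is E.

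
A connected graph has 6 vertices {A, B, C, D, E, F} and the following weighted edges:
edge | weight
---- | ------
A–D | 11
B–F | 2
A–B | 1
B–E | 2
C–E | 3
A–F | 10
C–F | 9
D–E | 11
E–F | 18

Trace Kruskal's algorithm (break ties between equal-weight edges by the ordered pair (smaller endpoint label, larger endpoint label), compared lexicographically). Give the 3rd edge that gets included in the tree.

Kruskal's algorithm — process edges by increasing weight (ties by edge label):
A–B (1): add. Components now {A,B} {C} {D} {E} {F}
B–E (2): add. Components now {A,B,E} {C} {D} {F}
B–F (2): add. Components now {A,B,E,F} {C} {D}
C–E (3): add. Components now {A,B,C,E,F} {D}
C–F (9): skip — C and F already connected.
A–F (10): skip — A and F already connected.
A–D (11): add. Components now {A,B,C,D,E,F}
The 3rd edge added is B–F.

B-F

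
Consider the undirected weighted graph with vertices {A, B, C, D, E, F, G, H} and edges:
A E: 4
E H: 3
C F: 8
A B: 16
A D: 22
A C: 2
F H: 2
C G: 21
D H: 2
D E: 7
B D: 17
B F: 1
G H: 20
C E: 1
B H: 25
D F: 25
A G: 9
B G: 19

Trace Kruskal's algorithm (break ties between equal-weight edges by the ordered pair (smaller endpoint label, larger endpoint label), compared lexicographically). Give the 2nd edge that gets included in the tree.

Sort edges by weight, then run Kruskal:
B F (1): add — endpoints in different components.
C E (1): add — endpoints in different components.
A C (2): add — endpoints in different components.
D H (2): add — endpoints in different components.
F H (2): add — endpoints in different components.
E H (3): add — endpoints in different components.
A E (4): skip — A and E already connected.
D E (7): skip — D and E already connected.
C F (8): skip — C and F already connected.
A G (9): add — endpoints in different components.
The 2nd edge added is C E.

C-E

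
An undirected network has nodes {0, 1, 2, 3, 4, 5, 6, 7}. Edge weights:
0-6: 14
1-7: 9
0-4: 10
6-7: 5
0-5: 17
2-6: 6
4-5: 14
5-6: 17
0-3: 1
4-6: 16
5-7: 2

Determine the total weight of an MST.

47

Kruskal's algorithm — process edges by increasing weight (ties by edge label):
0-3 (1): add — endpoints in different components.
5-7 (2): add — endpoints in different components.
6-7 (5): add — endpoints in different components.
2-6 (6): add — endpoints in different components.
1-7 (9): add — endpoints in different components.
0-4 (10): add — endpoints in different components.
0-6 (14): add — endpoints in different components.
MST edges: 0-3, 5-7, 6-7, 2-6, 1-7, 0-4, 0-6; total weight 1+2+5+6+9+10+14 = 47.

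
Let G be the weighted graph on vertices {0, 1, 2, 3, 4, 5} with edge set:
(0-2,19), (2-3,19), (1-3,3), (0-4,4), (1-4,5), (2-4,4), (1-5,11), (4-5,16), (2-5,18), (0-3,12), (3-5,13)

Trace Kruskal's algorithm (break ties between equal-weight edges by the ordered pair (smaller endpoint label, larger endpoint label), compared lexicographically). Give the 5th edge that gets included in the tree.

Sort edges by weight, then run Kruskal:
1-3 (3): add — endpoints in different components.
0-4 (4): add — endpoints in different components.
2-4 (4): add — endpoints in different components.
1-4 (5): add — endpoints in different components.
1-5 (11): add — endpoints in different components.
The 5th edge added is 1-5.

1-5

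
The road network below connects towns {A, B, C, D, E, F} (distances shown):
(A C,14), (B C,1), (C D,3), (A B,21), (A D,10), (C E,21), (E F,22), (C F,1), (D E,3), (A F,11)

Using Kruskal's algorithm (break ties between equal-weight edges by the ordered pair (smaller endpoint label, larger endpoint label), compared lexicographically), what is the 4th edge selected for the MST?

Kruskal's algorithm — process edges by increasing weight (ties by edge label):
B C (1): add — endpoints in different components.
C F (1): add — endpoints in different components.
C D (3): add — endpoints in different components.
D E (3): add — endpoints in different components.
A D (10): add — endpoints in different components.
The 4th edge added is D E.

D-E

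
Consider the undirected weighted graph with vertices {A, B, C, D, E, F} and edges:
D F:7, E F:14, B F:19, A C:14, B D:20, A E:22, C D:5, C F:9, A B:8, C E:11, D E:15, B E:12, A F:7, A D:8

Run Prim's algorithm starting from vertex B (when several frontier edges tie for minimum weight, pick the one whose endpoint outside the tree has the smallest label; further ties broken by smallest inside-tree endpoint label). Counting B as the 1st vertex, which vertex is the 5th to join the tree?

Grow the tree from B using Prim:
Step 1: frontier [A B 8, B E 12, B F 19, B D 20] → take A B (8); add A.
Step 2: frontier [A F 7, A D 8, A C 14, A E 22, B E 12, B F 19, B D 20] → take A F (7); add F.
Step 3: frontier [A D 8, A C 14, A E 22, B E 12, B D 20, D F 7, C F 9, E F 14] → take D F (7); add D.
Step 4: frontier [A C 14, A E 22, B E 12, C D 5, D E 15, C F 9, E F 14] → take C D (5); add C.
Step 5: frontier [A E 22, B E 12, C E 11, D E 15, E F 14] → take C E (11); add E.
Vertex order: B, A, F, D, C, E. The 5th vertex is C.

C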